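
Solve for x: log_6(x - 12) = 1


Convert to exponential form: x - 12 = 6^1 = 6
x = 6 + 12 = 18
Check: log_6(18 - 12) = log_6(6) = log_6(6) = 1 ✓

x = 18


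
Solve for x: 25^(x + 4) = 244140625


Express both sides with the same base.
244140625 = 25^6
Since the bases match, equate exponents: x + 4 = 6
So x = 6 - (4) = 2

x = 2


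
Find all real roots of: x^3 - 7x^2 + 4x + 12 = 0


Let p(x) = x^3 - 7x^2 + 4x + 12. By the rational root theorem (leading coefficient 1), any rational root is an integer divisor of 12: try ±1, ±2, ... in turn.
Test x = 1: value = 10 ≠ 0.
Test x = -1: value = 0 ✓, so (x + 1) is a factor.
Synthetic division by (x + 1): bring down 1; 1(-1) - 7 = -8; (-8)(-1) + 4 = 12; 12(-1) + 12 = 0 → quotient x^2 - 8x + 12, remainder 0.
Solve the quadratic x^2 - 8x + 12 = 0: discriminant = (-8)^2 - 4(1)(12) = 64 - 48 = 16.
sqrt(16) = 4, so x = (8 ± 4)/2: x = 6 or x = 2.

x = -1, x = 2, x = 6


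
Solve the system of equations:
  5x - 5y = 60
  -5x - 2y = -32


Using Cramer's rule:
Determinant D = (5)(-2) - (-5)(-5) = -10 - 25 = -35
Dx = (60)(-2) - (-32)(-5) = -120 - 160 = -280
Dy = (5)(-32) - (-5)(60) = -160 + 300 = 140
x = Dx/D = -280/-35 = 8
y = Dy/D = 140/-35 = -4

x = 8, y = -4


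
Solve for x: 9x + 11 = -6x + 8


Starting with: 9x + 11 = -6x + 8
Move all x terms to left: (9 + 6)x = 8 - 11
Simplify: 15x = -3
Divide both sides by 15: x = -1/5

x = -1/5


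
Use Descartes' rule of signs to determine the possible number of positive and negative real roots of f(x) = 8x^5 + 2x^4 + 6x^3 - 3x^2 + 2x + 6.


Descartes' rule of signs:

For positive roots, count sign changes in f(x) = 8x^5 + 2x^4 + 6x^3 - 3x^2 + 2x + 6:
Signs of coefficients: +, +, +, -, +, +
Number of sign changes: 2
Possible positive real roots: 2, 0

For negative roots, examine f(-x) = -8x^5 + 2x^4 - 6x^3 - 3x^2 - 2x + 6:
Signs of coefficients: -, +, -, -, -, +
Number of sign changes: 3
Possible negative real roots: 3, 1

Positive roots: 2 or 0; Negative roots: 3 or 1


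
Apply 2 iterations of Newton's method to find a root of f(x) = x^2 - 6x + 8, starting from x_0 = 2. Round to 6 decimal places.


Newton's method: x_(n+1) = x_n - f(x_n)/f'(x_n)
f(x) = x^2 - 6x + 8
f'(x) = 2x - 6

Iteration 1:
  f(2.000000) = 0.000000
  f'(2.000000) = -2.000000
  x_1 = 2.000000 - (0.000000)/(-2.000000) = 2.000000

Iteration 2:
  f(2.000000) = 0.000000
  f'(2.000000) = -2.000000
  x_2 = 2.000000 - (0.000000)/(-2.000000) = 2.000000

x_2 = 2.000000


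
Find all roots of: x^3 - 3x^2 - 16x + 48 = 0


Let p(x) = x^3 - 3x^2 - 16x + 48. By the rational root theorem (leading coefficient 1), any rational root is an integer divisor of 48: try ±1, ±2, ... in turn.
Test x = 1: value = 30 ≠ 0.
Test x = -1: value = 60 ≠ 0.
Test x = 2: value = 12 ≠ 0.
Test x = -2: value = 60 ≠ 0.
Test x = 3: value = 0 ✓, so (x - 3) is a factor.
Synthetic division by (x - 3): bring down 1; 1(3) - 3 = 0; 0(3) - 16 = -16; (-16)(3) + 48 = 0 → quotient x^2 - 16, remainder 0.
Solve the quadratic x^2 - 16 = 0: discriminant = 0^2 - 4(1)(-16) = 0 + 64 = 64.
sqrt(64) = 8, so x = (0 ± 8)/2: x = 4 or x = -4.
Collecting all roots found:

x = -4, x = 3, x = 4


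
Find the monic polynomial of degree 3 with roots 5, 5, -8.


A monic polynomial with roots 5, 5, -8 is:
p(x) = (x - 5)(x - 5)(x + 8)
After multiplying by (x - 5): x - 5
After multiplying by (x - 5): x^2 - 10x + 25
After multiplying by (x + 8): x^3 - 2x^2 - 55x + 200

x^3 - 2x^2 - 55x + 200


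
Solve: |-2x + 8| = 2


An absolute value equation |expr| = 2 gives two cases:
Case 1: -2x + 8 = 2
  -2x = -6, so x = 3
Case 2: -2x + 8 = -2
  -2x = -10, so x = 5

x = 3, x = 5


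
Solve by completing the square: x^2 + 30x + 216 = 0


Start: x^2 + 30x + 216 = 0
Move constant: x^2 + 30x = -216
Half of 30 is 15, squared is 225
Add 225 to both sides: x^2 + 30x + 225 = 9
(x + 15)^2 = 9
x + 15 = ±3
x = -15 + 3 = -12 or x = -15 - 3 = -18

x = -18, x = -12


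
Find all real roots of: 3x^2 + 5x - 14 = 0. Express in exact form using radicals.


Using the quadratic formula: x = (-b ± sqrt(b^2 - 4ac)) / (2a)
Here a = 3, b = 5, c = -14
Discriminant = b^2 - 4ac = 5^2 - 4(3)(-14) = 25 + 168 = 193
Since discriminant = 193 > 0, there are two real roots.
x = (-5 ± sqrt(193)) / 6
Numerically: x ≈ 1.4821 or x ≈ -3.1487

x = (-5 + sqrt(193)) / 6 or x = (-5 - sqrt(193)) / 6


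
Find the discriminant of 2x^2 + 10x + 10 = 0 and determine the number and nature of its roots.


For ax^2 + bx + c = 0, discriminant D = b^2 - 4ac
Here a = 2, b = 10, c = 10
D = (10)^2 - 4(2)(10) = 100 - 80 = 20

D = 20 > 0 but not a perfect square
The equation has 2 distinct real irrational roots.

Discriminant = 20, 2 distinct real irrational roots


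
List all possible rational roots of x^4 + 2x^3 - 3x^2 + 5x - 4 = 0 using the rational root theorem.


Rational root theorem: possible roots are ±p/q where:
  p divides the constant term (-4): p ∈ {1, 2, 4}
  q divides the leading coefficient (1): q ∈ {1}

All possible rational roots: -4, -2, -1, 1, 2, 4

-4, -2, -1, 1, 2, 4


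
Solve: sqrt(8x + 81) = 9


Square both sides: 8x + 81 = 9^2 = 81
8x = 81 - 81 = 0
x = 0
Check: sqrt(8*0 + 81) = sqrt(81) = 9 ✓

x = 0


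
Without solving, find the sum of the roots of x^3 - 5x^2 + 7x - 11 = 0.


By Vieta's formulas for x^3 + bx^2 + cx + d = 0:
  r1 + r2 + r3 = -b/a = 5
  r1*r2 + r1*r3 + r2*r3 = c/a = 7
  r1*r2*r3 = -d/a = 11


Sum = 5


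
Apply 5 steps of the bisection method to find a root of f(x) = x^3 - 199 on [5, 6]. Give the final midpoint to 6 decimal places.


f(x) = x^3 - 199
f(5) = -74 < 0
f(6) = 17 > 0

Step 1: midpoint = (5.000000 + 6.000000)/2 = 5.500000
  f(5.500000) = -32.625000
  f(mid) < 0, so root is in [5.500000, 6.000000]

Step 2: midpoint = (5.500000 + 6.000000)/2 = 5.750000
  f(5.750000) = -8.890625
  f(mid) < 0, so root is in [5.750000, 6.000000]

Step 3: midpoint = (5.750000 + 6.000000)/2 = 5.875000
  f(5.875000) = 3.779297
  f(mid) > 0, so root is in [5.750000, 5.875000]

Step 4: midpoint = (5.750000 + 5.875000)/2 = 5.812500
  f(5.812500) = -2.623779
  f(mid) < 0, so root is in [5.812500, 5.875000]

Step 5: midpoint = (5.812500 + 5.875000)/2 = 5.843750
  f(5.843750) = 0.560638
  f(mid) > 0, so root is in [5.812500, 5.843750]

midpoint = 5.843750


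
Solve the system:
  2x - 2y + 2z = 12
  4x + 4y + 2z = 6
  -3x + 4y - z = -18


Using Cramer's rule. Expand each determinant along the first row.
D  = 2*[4*(-1) - 2*4] - (-2)*[4*(-1) - 2*(-3)] + 2*[4*4 - 4*(-3)]
  = 2*(-12) - (-2)*(2) + 2*(28) = 36
Dx = 12*[4*(-1) - 2*4] - (-2)*[6*(-1) - 2*(-18)] + 2*[6*4 - 4*(-18)]
  = 12*(-12) - (-2)*(30) + 2*(96) = 108
Dy = 2*[6*(-1) - 2*(-18)] - 12*[4*(-1) - 2*(-3)] + 2*[4*(-18) - 6*(-3)]
  = 2*(30) - 12*(2) + 2*(-54) = -72
Dz = 2*[4*(-18) - 6*4] - (-2)*[4*(-18) - 6*(-3)] + 12*[4*4 - 4*(-3)]
  = 2*(-96) - (-2)*(-54) + 12*(28) = 36
x = Dx/D = 108/36 = 3, y = Dy/D = -72/36 = -2, z = Dz/D = 36/36 = 1
Check eq1: (2)(3) + (-2)(-2) + (2)(1) = 12 = 12 ✓
Check eq2: (4)(3) + (4)(-2) + (2)(1) = 6 = 6 ✓
Check eq3: (-3)(3) + (4)(-2) + (-1)(1) = -18 = -18 ✓

x = 3, y = -2, z = 1


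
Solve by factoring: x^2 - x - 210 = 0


We need two numbers that multiply to -210 and add to -1.
Those numbers are -15 and 14 (since (-15) * 14 = -210 and (-15) + 14 = -1).
So x^2 - x - 210 = (x - 15)(x + 14) = 0
Setting each factor to zero: x = 15 or x = -14

x = -14, x = 15


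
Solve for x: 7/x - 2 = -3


Subtract -2 from both sides: 7/x = -1
Multiply both sides by x: 7 = -1 * x
Divide by -1: x = -7

x = -7


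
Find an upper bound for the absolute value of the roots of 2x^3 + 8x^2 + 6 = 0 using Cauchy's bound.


Cauchy's bound: all roots r satisfy |r| <= 1 + max(|a_i/a_n|) for i = 0,...,n-1
where a_n is the leading coefficient.

Coefficients: [2, 8, 0, 6]
Leading coefficient a_n = 2
Ratios |a_i/a_n|: 4, 0, 3
Maximum ratio: 4
Cauchy's bound: |r| <= 1 + 4 = 5

Upper bound = 5


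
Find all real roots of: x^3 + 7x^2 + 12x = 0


The constant term is 0, so x = 0 is a root. Factor out x:
  x(x^2 + 7x + 12) = 0
Solve the quadratic x^2 + 7x + 12 = 0: discriminant = 7^2 - 4(1)(12) = 49 - 48 = 1.
sqrt(1) = 1, so x = (-7 ± 1)/2: x = -3 or x = -4.

x = -4, x = -3, x = 0


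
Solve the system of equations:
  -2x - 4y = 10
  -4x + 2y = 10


Using Cramer's rule:
Determinant D = (-2)(2) - (-4)(-4) = -4 - 16 = -20
Dx = (10)(2) - (10)(-4) = 20 + 40 = 60
Dy = (-2)(10) - (-4)(10) = -20 + 40 = 20
x = Dx/D = 60/-20 = -3
y = Dy/D = 20/-20 = -1

x = -3, y = -1


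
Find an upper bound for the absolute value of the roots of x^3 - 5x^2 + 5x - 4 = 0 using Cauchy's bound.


Cauchy's bound: all roots r satisfy |r| <= 1 + max(|a_i/a_n|) for i = 0,...,n-1
where a_n is the leading coefficient.

Coefficients: [1, -5, 5, -4]
Leading coefficient a_n = 1
Ratios |a_i/a_n|: 5, 5, 4
Maximum ratio: 5
Cauchy's bound: |r| <= 1 + 5 = 6

Upper bound = 6


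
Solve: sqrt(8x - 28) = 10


Square both sides: 8x - 28 = 10^2 = 100
8x = 100 + 28 = 128
x = 16
Check: sqrt(8*16 - 28) = sqrt(100) = 10 ✓

x = 16


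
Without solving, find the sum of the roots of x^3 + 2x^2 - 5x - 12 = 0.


By Vieta's formulas for x^3 + bx^2 + cx + d = 0:
  r1 + r2 + r3 = -b/a = -2
  r1*r2 + r1*r3 + r2*r3 = c/a = -5
  r1*r2*r3 = -d/a = 12


Sum = -2


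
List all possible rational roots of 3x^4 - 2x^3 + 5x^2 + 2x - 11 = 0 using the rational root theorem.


Rational root theorem: possible roots are ±p/q where:
  p divides the constant term (-11): p ∈ {1, 11}
  q divides the leading coefficient (3): q ∈ {1, 3}

All possible rational roots: -11, -11/3, -1, -1/3, 1/3, 1, 11/3, 11

-11, -11/3, -1, -1/3, 1/3, 1, 11/3, 11


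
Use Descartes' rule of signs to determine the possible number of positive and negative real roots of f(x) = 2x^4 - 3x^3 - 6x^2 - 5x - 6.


Descartes' rule of signs:

For positive roots, count sign changes in f(x) = 2x^4 - 3x^3 - 6x^2 - 5x - 6:
Signs of coefficients: +, -, -, -, -
Number of sign changes: 1
Possible positive real roots: 1

For negative roots, examine f(-x) = 2x^4 + 3x^3 - 6x^2 + 5x - 6:
Signs of coefficients: +, +, -, +, -
Number of sign changes: 3
Possible negative real roots: 3, 1

Positive roots: 1; Negative roots: 3 or 1


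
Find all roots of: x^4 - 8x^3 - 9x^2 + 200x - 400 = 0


Let p(x) = x^4 - 8x^3 - 9x^2 + 200x - 400. By the rational root theorem (leading coefficient 1), any rational root is an integer divisor of 400: try ±1, ±2, ... in turn.
Test x = 1: value = -216 ≠ 0.
Test x = -1: value = -600 ≠ 0.
Test x = 2: value = -84 ≠ 0.
Test x = -2: value = -756 ≠ 0.
Test x = 4: value = 0 ✓, so (x - 4) is a factor.
Synthetic division by (x - 4): bring down 1; 1(4) - 8 = -4; (-4)(4) - 9 = -25; (-25)(4) + 200 = 100; 100(4) - 400 = 0 → quotient x^3 - 4x^2 - 25x + 100, remainder 0.
Continue with the quotient x^3 - 4x^2 - 25x + 100 (candidates must divide 100; re-test x = 4 first in case it repeats).
Test x = 4: value = 0 ✓, so (x - 4) is a factor.
Synthetic division by (x - 4): bring down 1; 1(4) - 4 = 0; 0(4) - 25 = -25; (-25)(4) + 100 = 0 → quotient x^2 - 25, remainder 0.
Solve the quadratic x^2 - 25 = 0: discriminant = 0^2 - 4(1)(-25) = 0 + 100 = 100.
sqrt(100) = 10, so x = (0 ± 10)/2: x = 5 or x = -5.
Collecting all roots found:

x = -5, x = 4 (multiplicity 2), x = 5


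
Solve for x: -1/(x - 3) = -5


Multiply both sides by (x - 3): -1 = -5(x - 3)
Distribute: -1 = -5x + 15
-5x = -1 - 15 = -16
x = 16/5

x = 16/5


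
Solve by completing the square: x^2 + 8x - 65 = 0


Start: x^2 + 8x - 65 = 0
Move constant: x^2 + 8x = 65
Half of 8 is 4, squared is 16
Add 16 to both sides: x^2 + 8x + 16 = 81
(x + 4)^2 = 81
x + 4 = ±9
x = -4 + 9 = 5 or x = -4 - 9 = -13

x = -13, x = 5


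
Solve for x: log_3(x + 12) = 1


Convert to exponential form: x + 12 = 3^1 = 3
x = 3 - 12 = -9
Check: log_3(-9 + 12) = log_3(3) = log_3(3) = 1 ✓

x = -9


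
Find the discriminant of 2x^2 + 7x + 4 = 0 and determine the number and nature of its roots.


For ax^2 + bx + c = 0, discriminant D = b^2 - 4ac
Here a = 2, b = 7, c = 4
D = (7)^2 - 4(2)(4) = 49 - 32 = 17

D = 17 > 0 but not a perfect square
The equation has 2 distinct real irrational roots.

Discriminant = 17, 2 distinct real irrational roots


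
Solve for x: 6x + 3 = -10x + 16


Starting with: 6x + 3 = -10x + 16
Move all x terms to left: (6 + 10)x = 16 - 3
Simplify: 16x = 13
Divide both sides by 16: x = 13/16

x = 13/16


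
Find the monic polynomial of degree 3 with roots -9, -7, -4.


A monic polynomial with roots -9, -7, -4 is:
p(x) = (x + 9)(x + 7)(x + 4)
After multiplying by (x + 9): x + 9
After multiplying by (x + 7): x^2 + 16x + 63
After multiplying by (x + 4): x^3 + 20x^2 + 127x + 252

x^3 + 20x^2 + 127x + 252


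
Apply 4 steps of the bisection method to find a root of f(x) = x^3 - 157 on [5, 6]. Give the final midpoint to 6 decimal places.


f(x) = x^3 - 157
f(5) = -32 < 0
f(6) = 59 > 0

Step 1: midpoint = (5.000000 + 6.000000)/2 = 5.500000
  f(5.500000) = 9.375000
  f(mid) > 0, so root is in [5.000000, 5.500000]

Step 2: midpoint = (5.000000 + 5.500000)/2 = 5.250000
  f(5.250000) = -12.296875
  f(mid) < 0, so root is in [5.250000, 5.500000]

Step 3: midpoint = (5.250000 + 5.500000)/2 = 5.375000
  f(5.375000) = -1.712891
  f(mid) < 0, so root is in [5.375000, 5.500000]

Step 4: midpoint = (5.375000 + 5.500000)/2 = 5.437500
  f(5.437500) = 3.767334
  f(mid) > 0, so root is in [5.375000, 5.437500]

midpoint = 5.437500


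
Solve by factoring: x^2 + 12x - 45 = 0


We need two numbers that multiply to -45 and add to 12.
Those numbers are -3 and 15 (since (-3) * 15 = -45 and (-3) + 15 = 12).
So x^2 + 12x - 45 = (x - 3)(x + 15) = 0
Setting each factor to zero: x = 3 or x = -15

x = -15, x = 3


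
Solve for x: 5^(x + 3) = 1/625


Express both sides with the same base.
1/625 = 5^(-4)
Since the bases match, equate exponents: x + 3 = -4
So x = -4 - (3) = -7

x = -7


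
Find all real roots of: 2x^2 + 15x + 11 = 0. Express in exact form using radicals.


Using the quadratic formula: x = (-b ± sqrt(b^2 - 4ac)) / (2a)
Here a = 2, b = 15, c = 11
Discriminant = b^2 - 4ac = 15^2 - 4(2)(11) = 225 - 88 = 137
Since discriminant = 137 > 0, there are two real roots.
x = (-15 ± sqrt(137)) / 4
Numerically: x ≈ -0.8238 or x ≈ -6.6762

x = (-15 + sqrt(137)) / 4 or x = (-15 - sqrt(137)) / 4


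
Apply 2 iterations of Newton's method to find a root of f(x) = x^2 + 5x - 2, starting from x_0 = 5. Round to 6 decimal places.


Newton's method: x_(n+1) = x_n - f(x_n)/f'(x_n)
f(x) = x^2 + 5x - 2
f'(x) = 2x + 5

Iteration 1:
  f(5.000000) = 48.000000
  f'(5.000000) = 15.000000
  x_1 = 5.000000 - (48.000000)/(15.000000) = 1.800000

Iteration 2:
  f(1.800000) = 10.240000
  f'(1.800000) = 8.600000
  x_2 = 1.800000 - (10.240000)/(8.600000) = 0.609302

x_2 = 0.609302


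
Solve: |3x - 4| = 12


An absolute value equation |expr| = 12 gives two cases:
Case 1: 3x - 4 = 12
  3x = 16, so x = 16/3
Case 2: 3x - 4 = -12
  3x = -8, so x = -8/3

x = -8/3, x = 16/3


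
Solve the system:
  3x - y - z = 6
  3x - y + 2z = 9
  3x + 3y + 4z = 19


Using Cramer's rule. Expand each determinant along the first row.
D  = 3*[(-1)*4 - 2*3] - (-1)*[3*4 - 2*3] + (-1)*[3*3 - (-1)*3]
  = 3*(-10) - (-1)*(6) + (-1)*(12) = -36
Dx = 6*[(-1)*4 - 2*3] - (-1)*[9*4 - 2*19] + (-1)*[9*3 - (-1)*19]
  = 6*(-10) - (-1)*(-2) + (-1)*(46) = -108
Dy = 3*[9*4 - 2*19] - 6*[3*4 - 2*3] + (-1)*[3*19 - 9*3]
  = 3*(-2) - 6*(6) + (-1)*(30) = -72
Dz = 3*[(-1)*19 - 9*3] - (-1)*[3*19 - 9*3] + 6*[3*3 - (-1)*3]
  = 3*(-46) - (-1)*(30) + 6*(12) = -36
x = Dx/D = -108/-36 = 3, y = Dy/D = -72/-36 = 2, z = Dz/D = -36/-36 = 1
Check eq1: (3)(3) + (-1)(2) + (-1)(1) = 6 = 6 ✓
Check eq2: (3)(3) + (-1)(2) + (2)(1) = 9 = 9 ✓
Check eq3: (3)(3) + (3)(2) + (4)(1) = 19 = 19 ✓

x = 3, y = 2, z = 1


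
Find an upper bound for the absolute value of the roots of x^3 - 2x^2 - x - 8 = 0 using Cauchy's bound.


Cauchy's bound: all roots r satisfy |r| <= 1 + max(|a_i/a_n|) for i = 0,...,n-1
where a_n is the leading coefficient.

Coefficients: [1, -2, -1, -8]
Leading coefficient a_n = 1
Ratios |a_i/a_n|: 2, 1, 8
Maximum ratio: 8
Cauchy's bound: |r| <= 1 + 8 = 9

Upper bound = 9


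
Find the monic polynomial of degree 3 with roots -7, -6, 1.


A monic polynomial with roots -7, -6, 1 is:
p(x) = (x + 7)(x + 6)(x - 1)
After multiplying by (x + 7): x + 7
After multiplying by (x + 6): x^2 + 13x + 42
After multiplying by (x - 1): x^3 + 12x^2 + 29x - 42

x^3 + 12x^2 + 29x - 42


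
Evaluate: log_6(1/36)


We need the exponent such that 6^? = 1/36
6^(-2) = 1/6^2 = 1/36
Therefore log_6(1/36) = -2

-2


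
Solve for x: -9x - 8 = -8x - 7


Starting with: -9x - 8 = -8x - 7
Move all x terms to left: (-9 + 8)x = -7 + 8
Simplify: -x = 1
Divide both sides by -1: x = -1

x = -1


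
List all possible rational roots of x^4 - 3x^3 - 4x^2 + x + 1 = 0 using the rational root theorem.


Rational root theorem: possible roots are ±p/q where:
  p divides the constant term (1): p ∈ {1}
  q divides the leading coefficient (1): q ∈ {1}

All possible rational roots: -1, 1

-1, 1


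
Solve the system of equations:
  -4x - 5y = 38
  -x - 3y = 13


Using Cramer's rule:
Determinant D = (-4)(-3) - (-1)(-5) = 12 - 5 = 7
Dx = (38)(-3) - (13)(-5) = -114 + 65 = -49
Dy = (-4)(13) - (-1)(38) = -52 + 38 = -14
x = Dx/D = -49/7 = -7
y = Dy/D = -14/7 = -2

x = -7, y = -2


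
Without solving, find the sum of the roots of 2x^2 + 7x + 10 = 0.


By Vieta's formulas for ax^2 + bx + c = 0:
  Sum of roots = -b/a
  Product of roots = c/a

Here a = 2, b = 7, c = 10
Sum = -(7)/2 = -7/2
Product = 10/2 = 5

Sum = -7/2


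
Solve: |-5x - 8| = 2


An absolute value equation |expr| = 2 gives two cases:
Case 1: -5x - 8 = 2
  -5x = 10, so x = -2
Case 2: -5x - 8 = -2
  -5x = 6, so x = -6/5

x = -2, x = -6/5


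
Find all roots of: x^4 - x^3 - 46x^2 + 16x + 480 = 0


Let p(x) = x^4 - x^3 - 46x^2 + 16x + 480. By the rational root theorem (leading coefficient 1), any rational root is an integer divisor of 480: try ±1, ±2, ... in turn.
Test x = 1: value = 450 ≠ 0.
Test x = -1: value = 420 ≠ 0.
Test x = 2: value = 336 ≠ 0.
Test x = -2: value = 288 ≠ 0.
Test x = 3: value = 168 ≠ 0.
Test x = -3: value = 126 ≠ 0.
Test x = 4: value = 0 ✓, so (x - 4) is a factor.
Synthetic division by (x - 4): bring down 1; 1(4) - 1 = 3; 3(4) - 46 = -34; (-34)(4) + 16 = -120; (-120)(4) + 480 = 0 → quotient x^3 + 3x^2 - 34x - 120, remainder 0.
Continue with the quotient x^3 + 3x^2 - 34x - 120 (candidates must divide 120; re-test x = 4 first in case it repeats).
Test x = 4: value = -144 ≠ 0.
Test x = -4: value = 0 ✓, so (x + 4) is a factor.
Synthetic division by (x + 4): bring down 1; 1(-4) + 3 = -1; (-1)(-4) - 34 = -30; (-30)(-4) - 120 = 0 → quotient x^2 - x - 30, remainder 0.
Solve the quadratic x^2 - x - 30 = 0: discriminant = (-1)^2 - 4(1)(-30) = 1 + 120 = 121.
sqrt(121) = 11, so x = (1 ± 11)/2: x = 6 or x = -5.
Collecting all roots found:

x = -5, x = -4, x = 4, x = 6


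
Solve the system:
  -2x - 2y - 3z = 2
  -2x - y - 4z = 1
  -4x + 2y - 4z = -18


Using Cramer's rule. Expand each determinant along the first row.
D  = (-2)*[(-1)*(-4) - (-4)*2] - (-2)*[(-2)*(-4) - (-4)*(-4)] + (-3)*[(-2)*2 - (-1)*(-4)]
  = (-2)*(12) - (-2)*(-8) + (-3)*(-8) = -16
Dx = 2*[(-1)*(-4) - (-4)*2] - (-2)*[1*(-4) - (-4)*(-18)] + (-3)*[1*2 - (-1)*(-18)]
  = 2*(12) - (-2)*(-76) + (-3)*(-16) = -80
Dy = (-2)*[1*(-4) - (-4)*(-18)] - 2*[(-2)*(-4) - (-4)*(-4)] + (-3)*[(-2)*(-18) - 1*(-4)]
  = (-2)*(-76) - 2*(-8) + (-3)*(40) = 48
Dz = (-2)*[(-1)*(-18) - 1*2] - (-2)*[(-2)*(-18) - 1*(-4)] + 2*[(-2)*2 - (-1)*(-4)]
  = (-2)*(16) - (-2)*(40) + 2*(-8) = 32
x = Dx/D = -80/-16 = 5, y = Dy/D = 48/-16 = -3, z = Dz/D = 32/-16 = -2
Check eq1: (-2)(5) + (-2)(-3) + (-3)(-2) = 2 = 2 ✓
Check eq2: (-2)(5) + (-1)(-3) + (-4)(-2) = 1 = 1 ✓
Check eq3: (-4)(5) + (2)(-3) + (-4)(-2) = -18 = -18 ✓

x = 5, y = -3, z = -2


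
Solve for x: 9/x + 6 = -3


Subtract 6 from both sides: 9/x = -9
Multiply both sides by x: 9 = -9 * x
Divide by -9: x = -1

x = -1


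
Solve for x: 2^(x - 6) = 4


Express both sides with the same base.
4 = 2^2
Since the bases match, equate exponents: x - 6 = 2
So x = 2 - (-6) = 8

x = 8


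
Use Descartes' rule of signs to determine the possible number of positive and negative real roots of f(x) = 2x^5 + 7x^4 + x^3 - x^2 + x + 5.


Descartes' rule of signs:

For positive roots, count sign changes in f(x) = 2x^5 + 7x^4 + x^3 - x^2 + x + 5:
Signs of coefficients: +, +, +, -, +, +
Number of sign changes: 2
Possible positive real roots: 2, 0

For negative roots, examine f(-x) = -2x^5 + 7x^4 - x^3 - x^2 - x + 5:
Signs of coefficients: -, +, -, -, -, +
Number of sign changes: 3
Possible negative real roots: 3, 1

Positive roots: 2 or 0; Negative roots: 3 or 1


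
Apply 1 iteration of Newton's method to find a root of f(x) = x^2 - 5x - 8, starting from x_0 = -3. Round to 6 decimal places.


Newton's method: x_(n+1) = x_n - f(x_n)/f'(x_n)
f(x) = x^2 - 5x - 8
f'(x) = 2x - 5

Iteration 1:
  f(-3.000000) = 16.000000
  f'(-3.000000) = -11.000000
  x_1 = -3.000000 - (16.000000)/(-11.000000) = -1.545455

x_1 = -1.545455


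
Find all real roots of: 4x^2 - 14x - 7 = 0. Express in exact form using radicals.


Using the quadratic formula: x = (-b ± sqrt(b^2 - 4ac)) / (2a)
Here a = 4, b = -14, c = -7
Discriminant = b^2 - 4ac = (-14)^2 - 4(4)(-7) = 196 + 112 = 308
Since discriminant = 308 > 0, there are two real roots.
x = (14 ± 2*sqrt(77)) / 8
Simplifying: x = (7 ± sqrt(77)) / 4
Numerically: x ≈ 3.9437 or x ≈ -0.4437

x = (7 + sqrt(77)) / 4 or x = (7 - sqrt(77)) / 4


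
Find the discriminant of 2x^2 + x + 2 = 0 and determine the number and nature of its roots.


For ax^2 + bx + c = 0, discriminant D = b^2 - 4ac
Here a = 2, b = 1, c = 2
D = (1)^2 - 4(2)(2) = 1 - 16 = -15

D = -15 < 0
The equation has no real roots (2 complex conjugate roots).

Discriminant = -15, no real roots (2 complex conjugate roots)


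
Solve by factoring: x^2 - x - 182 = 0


We need two numbers that multiply to -182 and add to -1.
Those numbers are 13 and -14 (since 13 * (-14) = -182 and 13 + (-14) = -1).
So x^2 - x - 182 = (x + 13)(x - 14) = 0
Setting each factor to zero: x = -13 or x = 14

x = -13, x = 14


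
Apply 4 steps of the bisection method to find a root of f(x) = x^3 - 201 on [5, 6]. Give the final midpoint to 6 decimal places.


f(x) = x^3 - 201
f(5) = -76 < 0
f(6) = 15 > 0

Step 1: midpoint = (5.000000 + 6.000000)/2 = 5.500000
  f(5.500000) = -34.625000
  f(mid) < 0, so root is in [5.500000, 6.000000]

Step 2: midpoint = (5.500000 + 6.000000)/2 = 5.750000
  f(5.750000) = -10.890625
  f(mid) < 0, so root is in [5.750000, 6.000000]

Step 3: midpoint = (5.750000 + 6.000000)/2 = 5.875000
  f(5.875000) = 1.779297
  f(mid) > 0, so root is in [5.750000, 5.875000]

Step 4: midpoint = (5.750000 + 5.875000)/2 = 5.812500
  f(5.812500) = -4.623779
  f(mid) < 0, so root is in [5.812500, 5.875000]

midpoint = 5.812500


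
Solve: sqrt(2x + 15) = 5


Square both sides: 2x + 15 = 5^2 = 25
2x = 25 - 15 = 10
x = 5
Check: sqrt(2*5 + 15) = sqrt(25) = 5 ✓

x = 5


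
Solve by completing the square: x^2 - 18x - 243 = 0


Start: x^2 - 18x - 243 = 0
Move constant: x^2 - 18x = 243
Half of -18 is -9, squared is 81
Add 81 to both sides: x^2 - 18x + 81 = 324
(x - 9)^2 = 324
x - 9 = ±18
x = 9 + 18 = 27 or x = 9 - 18 = -9

x = -9, x = 27


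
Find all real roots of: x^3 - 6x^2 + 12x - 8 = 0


Let p(x) = x^3 - 6x^2 + 12x - 8. By the rational root theorem (leading coefficient 1), any rational root is an integer divisor of 8: try ±1, ±2, ... in turn.
Test x = 1: value = -1 ≠ 0.
Test x = -1: value = -27 ≠ 0.
Test x = 2: value = 0 ✓, so (x - 2) is a factor.
Synthetic division by (x - 2): bring down 1; 1(2) - 6 = -4; (-4)(2) + 12 = 4; 4(2) - 8 = 0 → quotient x^2 - 4x + 4, remainder 0.
Solve the quadratic x^2 - 4x + 4 = 0: discriminant = (-4)^2 - 4(1)(4) = 16 - 16 = 0.
Discriminant = 0, so a double root: x = 4/2 = 2.

x = 2 (multiplicity 3)


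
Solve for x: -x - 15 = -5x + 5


Starting with: -x - 15 = -5x + 5
Move all x terms to left: (-1 + 5)x = 5 + 15
Simplify: 4x = 20
Divide both sides by 4: x = 5

x = 5


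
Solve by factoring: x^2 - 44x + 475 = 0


We need two numbers that multiply to 475 and add to -44.
Those numbers are -19 and -25 (since (-19) * (-25) = 475 and (-19) + (-25) = -44).
So x^2 - 44x + 475 = (x - 19)(x - 25) = 0
Setting each factor to zero: x = 19 or x = 25

x = 19, x = 25


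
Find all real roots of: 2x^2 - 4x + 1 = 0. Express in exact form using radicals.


Using the quadratic formula: x = (-b ± sqrt(b^2 - 4ac)) / (2a)
Here a = 2, b = -4, c = 1
Discriminant = b^2 - 4ac = (-4)^2 - 4(2)(1) = 16 - 8 = 8
Since discriminant = 8 > 0, there are two real roots.
x = (4 ± 2*sqrt(2)) / 4
Simplifying: x = (2 ± sqrt(2)) / 2
Numerically: x ≈ 1.7071 or x ≈ 0.2929

x = (2 + sqrt(2)) / 2 or x = (2 - sqrt(2)) / 2


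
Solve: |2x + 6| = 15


An absolute value equation |expr| = 15 gives two cases:
Case 1: 2x + 6 = 15
  2x = 9, so x = 9/2
Case 2: 2x + 6 = -15
  2x = -21, so x = -21/2

x = -21/2, x = 9/2


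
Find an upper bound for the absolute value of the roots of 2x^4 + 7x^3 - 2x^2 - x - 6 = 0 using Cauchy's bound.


Cauchy's bound: all roots r satisfy |r| <= 1 + max(|a_i/a_n|) for i = 0,...,n-1
where a_n is the leading coefficient.

Coefficients: [2, 7, -2, -1, -6]
Leading coefficient a_n = 2
Ratios |a_i/a_n|: 7/2, 1, 1/2, 3
Maximum ratio: 7/2
Cauchy's bound: |r| <= 1 + 7/2 = 9/2

Upper bound = 9/2


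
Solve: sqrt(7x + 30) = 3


Square both sides: 7x + 30 = 3^2 = 9
7x = 9 - 30 = -21
x = -3
Check: sqrt(7*(-3) + 30) = sqrt(9) = 3 ✓

x = -3


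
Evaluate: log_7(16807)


We need the exponent such that 7^? = 16807
7^5 = 16807
Therefore log_7(16807) = 5

5


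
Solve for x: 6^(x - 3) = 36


Express both sides with the same base.
36 = 6^2
Since the bases match, equate exponents: x - 3 = 2
So x = 2 - (-3) = 5

x = 5


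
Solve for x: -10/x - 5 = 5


Subtract -5 from both sides: -10/x = 10
Multiply both sides by x: -10 = 10 * x
Divide by 10: x = -1

x = -1


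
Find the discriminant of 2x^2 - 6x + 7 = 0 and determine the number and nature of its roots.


For ax^2 + bx + c = 0, discriminant D = b^2 - 4ac
Here a = 2, b = -6, c = 7
D = (-6)^2 - 4(2)(7) = 36 - 56 = -20

D = -20 < 0
The equation has no real roots (2 complex conjugate roots).

Discriminant = -20, no real roots (2 complex conjugate roots)


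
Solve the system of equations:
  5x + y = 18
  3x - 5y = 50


Using Cramer's rule:
Determinant D = (5)(-5) - (3)(1) = -25 - 3 = -28
Dx = (18)(-5) - (50)(1) = -90 - 50 = -140
Dy = (5)(50) - (3)(18) = 250 - 54 = 196
x = Dx/D = -140/-28 = 5
y = Dy/D = 196/-28 = -7

x = 5, y = -7


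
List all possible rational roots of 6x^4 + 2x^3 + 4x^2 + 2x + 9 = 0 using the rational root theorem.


Rational root theorem: possible roots are ±p/q where:
  p divides the constant term (9): p ∈ {1, 3, 9}
  q divides the leading coefficient (6): q ∈ {1, 2, 3, 6}

All possible rational roots: -9, -9/2, -3, -3/2, -1, -1/2, -1/3, -1/6, 1/6, 1/3, 1/2, 1, 3/2, 3, 9/2, 9

-9, -9/2, -3, -3/2, -1, -1/2, -1/3, -1/6, 1/6, 1/3, 1/2, 1, 3/2, 3, 9/2, 9


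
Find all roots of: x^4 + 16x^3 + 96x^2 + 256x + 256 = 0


Let p(x) = x^4 + 16x^3 + 96x^2 + 256x + 256. By the rational root theorem (leading coefficient 1), any rational root is an integer divisor of 256: try ±1, ±2, ... in turn.
Test x = 1: value = 625 ≠ 0.
Test x = -1: value = 81 ≠ 0.
Test x = 2: value = 1296 ≠ 0.
Test x = -2: value = 16 ≠ 0.
Test x = 4: value = 4096 ≠ 0.
Test x = -4: value = 0 ✓, so (x + 4) is a factor.
Synthetic division by (x + 4): bring down 1; 1(-4) + 16 = 12; 12(-4) + 96 = 48; 48(-4) + 256 = 64; 64(-4) + 256 = 0 → quotient x^3 + 12x^2 + 48x + 64, remainder 0.
Continue with the quotient x^3 + 12x^2 + 48x + 64 (candidates must divide 64; re-test x = -4 first in case it repeats).
Test x = -4: value = 0 ✓, so (x + 4) is a factor.
Synthetic division by (x + 4): bring down 1; 1(-4) + 12 = 8; 8(-4) + 48 = 16; 16(-4) + 64 = 0 → quotient x^2 + 8x + 16, remainder 0.
Solve the quadratic x^2 + 8x + 16 = 0: discriminant = 8^2 - 4(1)(16) = 64 - 64 = 0.
Discriminant = 0, so a double root: x = -8/2 = -4.
Collecting all roots found:

x = -4 (multiplicity 4)


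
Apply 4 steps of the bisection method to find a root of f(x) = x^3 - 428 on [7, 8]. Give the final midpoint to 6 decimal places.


f(x) = x^3 - 428
f(7) = -85 < 0
f(8) = 84 > 0

Step 1: midpoint = (7.000000 + 8.000000)/2 = 7.500000
  f(7.500000) = -6.125000
  f(mid) < 0, so root is in [7.500000, 8.000000]

Step 2: midpoint = (7.500000 + 8.000000)/2 = 7.750000
  f(7.750000) = 37.484375
  f(mid) > 0, so root is in [7.500000, 7.750000]

Step 3: midpoint = (7.500000 + 7.750000)/2 = 7.625000
  f(7.625000) = 15.322266
  f(mid) > 0, so root is in [7.500000, 7.625000]

Step 4: midpoint = (7.500000 + 7.625000)/2 = 7.562500
  f(7.562500) = 4.510010
  f(mid) > 0, so root is in [7.500000, 7.562500]

midpoint = 7.562500


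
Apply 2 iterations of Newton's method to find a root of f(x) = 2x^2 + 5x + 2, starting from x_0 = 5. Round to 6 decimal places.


Newton's method: x_(n+1) = x_n - f(x_n)/f'(x_n)
f(x) = 2x^2 + 5x + 2
f'(x) = 4x + 5

Iteration 1:
  f(5.000000) = 77.000000
  f'(5.000000) = 25.000000
  x_1 = 5.000000 - (77.000000)/(25.000000) = 1.920000

Iteration 2:
  f(1.920000) = 18.972800
  f'(1.920000) = 12.680000
  x_2 = 1.920000 - (18.972800)/(12.680000) = 0.423722

x_2 = 0.423722


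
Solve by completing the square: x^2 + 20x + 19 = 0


Start: x^2 + 20x + 19 = 0
Move constant: x^2 + 20x = -19
Half of 20 is 10, squared is 100
Add 100 to both sides: x^2 + 20x + 100 = 81
(x + 10)^2 = 81
x + 10 = ±9
x = -10 + 9 = -1 or x = -10 - 9 = -19

x = -19, x = -1


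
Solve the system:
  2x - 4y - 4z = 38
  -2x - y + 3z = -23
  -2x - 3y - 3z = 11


Using Cramer's rule. Expand each determinant along the first row.
D  = 2*[(-1)*(-3) - 3*(-3)] - (-4)*[(-2)*(-3) - 3*(-2)] + (-4)*[(-2)*(-3) - (-1)*(-2)]
  = 2*(12) - (-4)*(12) + (-4)*(4) = 56
Dx = 38*[(-1)*(-3) - 3*(-3)] - (-4)*[(-23)*(-3) - 3*11] + (-4)*[(-23)*(-3) - (-1)*11]
  = 38*(12) - (-4)*(36) + (-4)*(80) = 280
Dy = 2*[(-23)*(-3) - 3*11] - 38*[(-2)*(-3) - 3*(-2)] + (-4)*[(-2)*11 - (-23)*(-2)]
  = 2*(36) - 38*(12) + (-4)*(-68) = -112
Dz = 2*[(-1)*11 - (-23)*(-3)] - (-4)*[(-2)*11 - (-23)*(-2)] + 38*[(-2)*(-3) - (-1)*(-2)]
  = 2*(-80) - (-4)*(-68) + 38*(4) = -280
x = Dx/D = 280/56 = 5, y = Dy/D = -112/56 = -2, z = Dz/D = -280/56 = -5
Check eq1: (2)(5) + (-4)(-2) + (-4)(-5) = 38 = 38 ✓
Check eq2: (-2)(5) + (-1)(-2) + (3)(-5) = -23 = -23 ✓
Check eq3: (-2)(5) + (-3)(-2) + (-3)(-5) = 11 = 11 ✓

x = 5, y = -2, z = -5


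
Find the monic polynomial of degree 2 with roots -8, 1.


A monic polynomial with roots -8, 1 is:
p(x) = (x + 8)(x - 1)
After multiplying by (x + 8): x + 8
After multiplying by (x - 1): x^2 + 7x - 8

x^2 + 7x - 8


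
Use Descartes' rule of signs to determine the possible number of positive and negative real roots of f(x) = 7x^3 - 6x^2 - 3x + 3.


Descartes' rule of signs:

For positive roots, count sign changes in f(x) = 7x^3 - 6x^2 - 3x + 3:
Signs of coefficients: +, -, -, +
Number of sign changes: 2
Possible positive real roots: 2, 0

For negative roots, examine f(-x) = -7x^3 - 6x^2 + 3x + 3:
Signs of coefficients: -, -, +, +
Number of sign changes: 1
Possible negative real roots: 1

Positive roots: 2 or 0; Negative roots: 1


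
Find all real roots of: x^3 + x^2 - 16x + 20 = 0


Let p(x) = x^3 + x^2 - 16x + 20. By the rational root theorem (leading coefficient 1), any rational root is an integer divisor of 20: try ±1, ±2, ... in turn.
Test x = 1: value = 6 ≠ 0.
Test x = -1: value = 36 ≠ 0.
Test x = 2: value = 0 ✓, so (x - 2) is a factor.
Synthetic division by (x - 2): bring down 1; 1(2) + 1 = 3; 3(2) - 16 = -10; (-10)(2) + 20 = 0 → quotient x^2 + 3x - 10, remainder 0.
Solve the quadratic x^2 + 3x - 10 = 0: discriminant = 3^2 - 4(1)(-10) = 9 + 40 = 49.
sqrt(49) = 7, so x = (-3 ± 7)/2: x = 2 or x = -5.

x = -5, x = 2 (multiplicity 2)


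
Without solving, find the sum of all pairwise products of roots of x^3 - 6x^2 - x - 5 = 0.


By Vieta's formulas for x^3 + bx^2 + cx + d = 0:
  r1 + r2 + r3 = -b/a = 6
  r1*r2 + r1*r3 + r2*r3 = c/a = -1
  r1*r2*r3 = -d/a = 5


Sum of pairwise products = -1


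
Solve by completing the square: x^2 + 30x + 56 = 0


Start: x^2 + 30x + 56 = 0
Move constant: x^2 + 30x = -56
Half of 30 is 15, squared is 225
Add 225 to both sides: x^2 + 30x + 225 = 169
(x + 15)^2 = 169
x + 15 = ±13
x = -15 + 13 = -2 or x = -15 - 13 = -28

x = -28, x = -2


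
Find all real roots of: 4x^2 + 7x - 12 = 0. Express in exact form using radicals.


Using the quadratic formula: x = (-b ± sqrt(b^2 - 4ac)) / (2a)
Here a = 4, b = 7, c = -12
Discriminant = b^2 - 4ac = 7^2 - 4(4)(-12) = 49 + 192 = 241
Since discriminant = 241 > 0, there are two real roots.
x = (-7 ± sqrt(241)) / 8
Numerically: x ≈ 1.0655 or x ≈ -2.8155

x = (-7 + sqrt(241)) / 8 or x = (-7 - sqrt(241)) / 8


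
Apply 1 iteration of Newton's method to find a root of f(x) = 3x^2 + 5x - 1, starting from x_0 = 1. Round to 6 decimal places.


Newton's method: x_(n+1) = x_n - f(x_n)/f'(x_n)
f(x) = 3x^2 + 5x - 1
f'(x) = 6x + 5

Iteration 1:
  f(1.000000) = 7.000000
  f'(1.000000) = 11.000000
  x_1 = 1.000000 - (7.000000)/(11.000000) = 0.363636

x_1 = 0.363636


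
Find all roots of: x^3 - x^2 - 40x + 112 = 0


Let p(x) = x^3 - x^2 - 40x + 112. By the rational root theorem (leading coefficient 1), any rational root is an integer divisor of 112: try ±1, ±2, ... in turn.
Test x = 1: value = 72 ≠ 0.
Test x = -1: value = 150 ≠ 0.
Test x = 2: value = 36 ≠ 0.
Test x = -2: value = 180 ≠ 0.
Test x = 4: value = 0 ✓, so (x - 4) is a factor.
Synthetic division by (x - 4): bring down 1; 1(4) - 1 = 3; 3(4) - 40 = -28; (-28)(4) + 112 = 0 → quotient x^2 + 3x - 28, remainder 0.
Solve the quadratic x^2 + 3x - 28 = 0: discriminant = 3^2 - 4(1)(-28) = 9 + 112 = 121.
sqrt(121) = 11, so x = (-3 ± 11)/2: x = 4 or x = -7.
Collecting all roots found:

x = -7, x = 4 (multiplicity 2)


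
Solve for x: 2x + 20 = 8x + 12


Starting with: 2x + 20 = 8x + 12
Move all x terms to left: (2 - 8)x = 12 - 20
Simplify: -6x = -8
Divide both sides by -6: x = 4/3

x = 4/3


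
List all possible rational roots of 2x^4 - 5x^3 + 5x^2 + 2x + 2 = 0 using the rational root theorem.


Rational root theorem: possible roots are ±p/q where:
  p divides the constant term (2): p ∈ {1, 2}
  q divides the leading coefficient (2): q ∈ {1, 2}

All possible rational roots: -2, -1, -1/2, 1/2, 1, 2

-2, -1, -1/2, 1/2, 1, 2


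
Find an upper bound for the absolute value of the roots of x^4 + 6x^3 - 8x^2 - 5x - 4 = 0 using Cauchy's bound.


Cauchy's bound: all roots r satisfy |r| <= 1 + max(|a_i/a_n|) for i = 0,...,n-1
where a_n is the leading coefficient.

Coefficients: [1, 6, -8, -5, -4]
Leading coefficient a_n = 1
Ratios |a_i/a_n|: 6, 8, 5, 4
Maximum ratio: 8
Cauchy's bound: |r| <= 1 + 8 = 9

Upper bound = 9


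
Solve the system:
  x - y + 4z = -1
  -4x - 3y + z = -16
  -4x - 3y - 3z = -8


Using Cramer's rule. Expand each determinant along the first row.
D  = 1*[(-3)*(-3) - 1*(-3)] - (-1)*[(-4)*(-3) - 1*(-4)] + 4*[(-4)*(-3) - (-3)*(-4)]
  = 1*(12) - (-1)*(16) + 4*(0) = 28
Dx = (-1)*[(-3)*(-3) - 1*(-3)] - (-1)*[(-16)*(-3) - 1*(-8)] + 4*[(-16)*(-3) - (-3)*(-8)]
  = (-1)*(12) - (-1)*(56) + 4*(24) = 140
Dy = 1*[(-16)*(-3) - 1*(-8)] - (-1)*[(-4)*(-3) - 1*(-4)] + 4*[(-4)*(-8) - (-16)*(-4)]
  = 1*(56) - (-1)*(16) + 4*(-32) = -56
Dz = 1*[(-3)*(-8) - (-16)*(-3)] - (-1)*[(-4)*(-8) - (-16)*(-4)] + (-1)*[(-4)*(-3) - (-3)*(-4)]
  = 1*(-24) - (-1)*(-32) + (-1)*(0) = -56
x = Dx/D = 140/28 = 5, y = Dy/D = -56/28 = -2, z = Dz/D = -56/28 = -2
Check eq1: (1)(5) + (-1)(-2) + (4)(-2) = -1 = -1 ✓
Check eq2: (-4)(5) + (-3)(-2) + (1)(-2) = -16 = -16 ✓
Check eq3: (-4)(5) + (-3)(-2) + (-3)(-2) = -8 = -8 ✓

x = 5, y = -2, z = -2


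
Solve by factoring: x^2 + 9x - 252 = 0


We need two numbers that multiply to -252 and add to 9.
Those numbers are 21 and -12 (since 21 * (-12) = -252 and 21 + (-12) = 9).
So x^2 + 9x - 252 = (x + 21)(x - 12) = 0
Setting each factor to zero: x = -21 or x = 12

x = -21, x = 12


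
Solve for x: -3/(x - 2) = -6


Multiply both sides by (x - 2): -3 = -6(x - 2)
Distribute: -3 = -6x + 12
-6x = -3 - 12 = -15
x = 5/2

x = 5/2


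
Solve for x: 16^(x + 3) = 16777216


Express both sides with the same base.
16777216 = 16^6
Since the bases match, equate exponents: x + 3 = 6
So x = 6 - (3) = 3

x = 3


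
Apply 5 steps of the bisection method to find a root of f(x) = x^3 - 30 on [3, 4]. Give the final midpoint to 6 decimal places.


f(x) = x^3 - 30
f(3) = -3 < 0
f(4) = 34 > 0

Step 1: midpoint = (3.000000 + 4.000000)/2 = 3.500000
  f(3.500000) = 12.875000
  f(mid) > 0, so root is in [3.000000, 3.500000]

Step 2: midpoint = (3.000000 + 3.500000)/2 = 3.250000
  f(3.250000) = 4.328125
  f(mid) > 0, so root is in [3.000000, 3.250000]

Step 3: midpoint = (3.000000 + 3.250000)/2 = 3.125000
  f(3.125000) = 0.517578
  f(mid) > 0, so root is in [3.000000, 3.125000]

Step 4: midpoint = (3.000000 + 3.125000)/2 = 3.062500
  f(3.062500) = -1.277100
  f(mid) < 0, so root is in [3.062500, 3.125000]

Step 5: midpoint = (3.062500 + 3.125000)/2 = 3.093750
  f(3.093750) = -0.388824
  f(mid) < 0, so root is in [3.093750, 3.125000]

midpoint = 3.093750


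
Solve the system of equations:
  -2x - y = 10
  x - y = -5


Using Cramer's rule:
Determinant D = (-2)(-1) - (1)(-1) = 2 + 1 = 3
Dx = (10)(-1) - (-5)(-1) = -10 - 5 = -15
Dy = (-2)(-5) - (1)(10) = 10 - 10 = 0
x = Dx/D = -15/3 = -5
y = Dy/D = 0/3 = 0

x = -5, y = 0


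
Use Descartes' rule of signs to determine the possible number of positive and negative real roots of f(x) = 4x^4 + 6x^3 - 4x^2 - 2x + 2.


Descartes' rule of signs:

For positive roots, count sign changes in f(x) = 4x^4 + 6x^3 - 4x^2 - 2x + 2:
Signs of coefficients: +, +, -, -, +
Number of sign changes: 2
Possible positive real roots: 2, 0

For negative roots, examine f(-x) = 4x^4 - 6x^3 - 4x^2 + 2x + 2:
Signs of coefficients: +, -, -, +, +
Number of sign changes: 2
Possible negative real roots: 2, 0

Positive roots: 2 or 0; Negative roots: 2 or 0


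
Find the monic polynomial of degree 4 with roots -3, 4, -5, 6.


A monic polynomial with roots -3, 4, -5, 6 is:
p(x) = (x + 3)(x - 4)(x + 5)(x - 6)
After multiplying by (x + 3): x + 3
After multiplying by (x - 4): x^2 - x - 12
After multiplying by (x + 5): x^3 + 4x^2 - 17x - 60
After multiplying by (x - 6): x^4 - 2x^3 - 41x^2 + 42x + 360

x^4 - 2x^3 - 41x^2 + 42x + 360


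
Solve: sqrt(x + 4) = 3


Square both sides: x + 4 = 3^2 = 9
x = 9 - 4 = 5
x = 5
Check: sqrt(1*5 + 4) = sqrt(9) = 3 ✓

x = 5


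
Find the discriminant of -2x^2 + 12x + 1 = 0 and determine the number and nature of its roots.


For ax^2 + bx + c = 0, discriminant D = b^2 - 4ac
Here a = -2, b = 12, c = 1
D = (12)^2 - 4(-2)(1) = 144 + 8 = 152

D = 152 > 0 but not a perfect square
The equation has 2 distinct real irrational roots.

Discriminant = 152, 2 distinct real irrational roots


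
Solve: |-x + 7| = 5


An absolute value equation |expr| = 5 gives two cases:
Case 1: -x + 7 = 5
  -x = -2, so x = 2
Case 2: -x + 7 = -5
  -x = -12, so x = 12

x = 2, x = 12


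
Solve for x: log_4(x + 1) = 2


Convert to exponential form: x + 1 = 4^2 = 16
x = 16 - 1 = 15
Check: log_4(15 + 1) = log_4(16) = log_4(16) = 2 ✓

x = 15


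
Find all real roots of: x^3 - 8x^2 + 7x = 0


The constant term is 0, so x = 0 is a root. Factor out x:
  x(x^2 - 8x + 7) = 0
Solve the quadratic x^2 - 8x + 7 = 0: discriminant = (-8)^2 - 4(1)(7) = 64 - 28 = 36.
sqrt(36) = 6, so x = (8 ± 6)/2: x = 7 or x = 1.

x = 0, x = 1, x = 7


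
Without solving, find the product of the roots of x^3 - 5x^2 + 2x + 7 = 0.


By Vieta's formulas for x^3 + bx^2 + cx + d = 0:
  r1 + r2 + r3 = -b/a = 5
  r1*r2 + r1*r3 + r2*r3 = c/a = 2
  r1*r2*r3 = -d/a = -7


Product = -7
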